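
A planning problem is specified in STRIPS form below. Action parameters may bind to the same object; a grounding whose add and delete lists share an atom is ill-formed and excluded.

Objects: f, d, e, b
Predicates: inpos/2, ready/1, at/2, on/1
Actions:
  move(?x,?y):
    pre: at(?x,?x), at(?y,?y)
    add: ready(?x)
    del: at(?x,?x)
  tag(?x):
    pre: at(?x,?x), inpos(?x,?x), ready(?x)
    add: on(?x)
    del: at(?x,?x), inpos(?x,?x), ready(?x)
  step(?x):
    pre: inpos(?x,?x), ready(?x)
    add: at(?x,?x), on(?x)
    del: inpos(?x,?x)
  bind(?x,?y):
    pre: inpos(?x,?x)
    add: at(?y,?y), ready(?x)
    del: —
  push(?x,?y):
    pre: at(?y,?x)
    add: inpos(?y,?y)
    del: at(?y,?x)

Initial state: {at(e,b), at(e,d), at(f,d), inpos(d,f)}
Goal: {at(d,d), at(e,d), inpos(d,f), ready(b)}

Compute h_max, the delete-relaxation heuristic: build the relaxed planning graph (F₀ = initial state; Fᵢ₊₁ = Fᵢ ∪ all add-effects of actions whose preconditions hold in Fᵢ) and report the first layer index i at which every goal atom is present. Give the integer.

F0 = init (4 atoms)
F1 = F0 ∪ {inpos(e,e), inpos(f,f)}  (6 atoms)
F2 = F1 ∪ {at(b,b), at(d,d), at(e,e), at(f,f), ready(e), ready(f)}  (12 atoms)
F3 = F2 ∪ {inpos(b,b), inpos(d,d), on(e), on(f), ready(b), ready(d)}  (18 atoms)
goal ⊆ F3  ⇒  h_max = 3

3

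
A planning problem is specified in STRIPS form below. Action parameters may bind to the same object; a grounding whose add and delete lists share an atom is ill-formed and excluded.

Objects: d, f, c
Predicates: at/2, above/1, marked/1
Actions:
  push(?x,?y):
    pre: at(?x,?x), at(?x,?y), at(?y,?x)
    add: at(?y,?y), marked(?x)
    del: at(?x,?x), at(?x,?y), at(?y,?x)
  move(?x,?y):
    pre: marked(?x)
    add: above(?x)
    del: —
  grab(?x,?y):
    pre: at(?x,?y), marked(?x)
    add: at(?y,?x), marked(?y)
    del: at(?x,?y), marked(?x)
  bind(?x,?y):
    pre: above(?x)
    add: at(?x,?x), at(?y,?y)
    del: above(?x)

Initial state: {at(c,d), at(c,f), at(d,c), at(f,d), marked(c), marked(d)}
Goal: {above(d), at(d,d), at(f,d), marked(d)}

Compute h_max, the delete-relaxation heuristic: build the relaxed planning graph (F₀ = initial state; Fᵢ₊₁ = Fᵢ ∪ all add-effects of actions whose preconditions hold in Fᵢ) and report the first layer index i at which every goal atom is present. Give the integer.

2

F0 = init (6 atoms)
F1 = F0 ∪ {above(c), above(d), at(f,c), marked(f)}  (10 atoms)
F2 = F1 ∪ {above(f), at(c,c), at(d,d), at(d,f), at(f,f)}  (15 atoms)
goal ⊆ F2  ⇒  h_max = 2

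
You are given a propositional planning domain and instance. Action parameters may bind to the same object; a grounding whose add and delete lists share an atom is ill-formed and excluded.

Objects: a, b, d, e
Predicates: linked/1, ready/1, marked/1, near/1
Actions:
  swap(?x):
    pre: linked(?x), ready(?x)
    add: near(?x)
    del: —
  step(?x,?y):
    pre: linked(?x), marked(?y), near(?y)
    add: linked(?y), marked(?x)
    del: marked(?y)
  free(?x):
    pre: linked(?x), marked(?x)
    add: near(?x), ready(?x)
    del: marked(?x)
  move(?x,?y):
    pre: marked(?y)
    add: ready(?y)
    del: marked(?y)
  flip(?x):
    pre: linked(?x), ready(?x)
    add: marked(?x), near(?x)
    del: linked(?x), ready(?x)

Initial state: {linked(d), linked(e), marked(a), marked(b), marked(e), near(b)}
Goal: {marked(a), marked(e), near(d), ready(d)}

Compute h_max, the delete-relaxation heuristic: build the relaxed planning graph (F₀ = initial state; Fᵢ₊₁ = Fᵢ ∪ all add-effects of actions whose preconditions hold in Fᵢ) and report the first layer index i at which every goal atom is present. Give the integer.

F0 = init (6 atoms)
F1 = F0 ∪ {linked(b), marked(d), near(e), ready(a), ready(b), ready(e)}  (12 atoms)
F2 = F1 ∪ {near(d), ready(d)}  (14 atoms)
goal ⊆ F2  ⇒  h_max = 2

2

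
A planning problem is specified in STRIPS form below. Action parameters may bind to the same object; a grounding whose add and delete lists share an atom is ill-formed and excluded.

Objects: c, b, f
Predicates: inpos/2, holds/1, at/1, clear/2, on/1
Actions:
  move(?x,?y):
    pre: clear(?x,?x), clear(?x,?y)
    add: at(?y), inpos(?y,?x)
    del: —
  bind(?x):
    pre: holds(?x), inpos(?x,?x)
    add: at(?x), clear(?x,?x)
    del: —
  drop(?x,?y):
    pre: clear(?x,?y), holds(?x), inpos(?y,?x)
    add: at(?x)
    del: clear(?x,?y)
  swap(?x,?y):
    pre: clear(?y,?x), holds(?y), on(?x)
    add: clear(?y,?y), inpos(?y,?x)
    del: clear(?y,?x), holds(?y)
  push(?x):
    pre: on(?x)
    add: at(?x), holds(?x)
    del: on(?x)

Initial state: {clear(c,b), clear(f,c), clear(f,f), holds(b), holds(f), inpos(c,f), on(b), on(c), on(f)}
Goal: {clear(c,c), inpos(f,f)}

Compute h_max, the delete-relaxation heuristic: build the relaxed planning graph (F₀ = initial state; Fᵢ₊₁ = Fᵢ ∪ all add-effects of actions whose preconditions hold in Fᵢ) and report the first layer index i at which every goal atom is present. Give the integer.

2

F0 = init (9 atoms)
F1 = F0 ∪ {at(b), at(c), at(f), holds(c), inpos(f,c), inpos(f,f)}  (15 atoms)
F2 = F1 ∪ {clear(c,c), inpos(c,b)}  (17 atoms)
goal ⊆ F2  ⇒  h_max = 2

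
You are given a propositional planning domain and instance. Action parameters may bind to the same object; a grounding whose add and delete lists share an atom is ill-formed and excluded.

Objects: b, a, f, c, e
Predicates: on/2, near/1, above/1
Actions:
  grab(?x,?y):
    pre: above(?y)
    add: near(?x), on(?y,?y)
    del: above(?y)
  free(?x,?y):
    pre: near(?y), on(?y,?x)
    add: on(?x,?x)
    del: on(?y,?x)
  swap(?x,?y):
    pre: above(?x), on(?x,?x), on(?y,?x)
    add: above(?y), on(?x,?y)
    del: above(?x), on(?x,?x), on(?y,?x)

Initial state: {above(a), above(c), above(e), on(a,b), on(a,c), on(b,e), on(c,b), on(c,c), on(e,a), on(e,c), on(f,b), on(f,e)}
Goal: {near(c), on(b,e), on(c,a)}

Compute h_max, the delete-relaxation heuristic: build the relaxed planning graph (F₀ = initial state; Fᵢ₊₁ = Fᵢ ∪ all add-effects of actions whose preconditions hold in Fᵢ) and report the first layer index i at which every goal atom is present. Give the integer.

F0 = init (12 atoms)
F1 = F0 ∪ {near(a), near(b), near(c), near(e), near(f), on(a,a), on(c,a), on(c,e), on(e,e)}  (21 atoms)
goal ⊆ F1  ⇒  h_max = 1

1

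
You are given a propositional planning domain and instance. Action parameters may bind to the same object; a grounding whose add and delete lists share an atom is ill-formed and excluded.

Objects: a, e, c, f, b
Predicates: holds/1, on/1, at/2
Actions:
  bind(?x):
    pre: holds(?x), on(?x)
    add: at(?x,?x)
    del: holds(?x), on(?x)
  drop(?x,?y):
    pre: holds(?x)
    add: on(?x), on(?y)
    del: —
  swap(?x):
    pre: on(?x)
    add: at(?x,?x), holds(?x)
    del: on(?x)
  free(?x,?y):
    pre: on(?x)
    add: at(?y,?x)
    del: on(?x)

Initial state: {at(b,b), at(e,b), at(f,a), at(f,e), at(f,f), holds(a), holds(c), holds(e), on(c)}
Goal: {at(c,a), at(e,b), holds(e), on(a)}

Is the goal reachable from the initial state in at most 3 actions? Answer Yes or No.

Yes

1. drop(a,a)  →  {at(b,b), at(e,b), at(f,a), at(f,e), at(f,f), holds(a), holds(c), holds(e), on(a), on(c)}
2. free(a,c)  →  {at(b,b), at(c,a), at(e,b), at(f,a), at(f,e), at(f,f), holds(a), holds(c), holds(e), on(c)}
3. drop(a,a)  →  {at(b,b), at(c,a), at(e,b), at(f,a), at(f,e), at(f,f), holds(a), holds(c), holds(e), on(a), on(c)}
optimal plan length = 3; 3 ≤ 3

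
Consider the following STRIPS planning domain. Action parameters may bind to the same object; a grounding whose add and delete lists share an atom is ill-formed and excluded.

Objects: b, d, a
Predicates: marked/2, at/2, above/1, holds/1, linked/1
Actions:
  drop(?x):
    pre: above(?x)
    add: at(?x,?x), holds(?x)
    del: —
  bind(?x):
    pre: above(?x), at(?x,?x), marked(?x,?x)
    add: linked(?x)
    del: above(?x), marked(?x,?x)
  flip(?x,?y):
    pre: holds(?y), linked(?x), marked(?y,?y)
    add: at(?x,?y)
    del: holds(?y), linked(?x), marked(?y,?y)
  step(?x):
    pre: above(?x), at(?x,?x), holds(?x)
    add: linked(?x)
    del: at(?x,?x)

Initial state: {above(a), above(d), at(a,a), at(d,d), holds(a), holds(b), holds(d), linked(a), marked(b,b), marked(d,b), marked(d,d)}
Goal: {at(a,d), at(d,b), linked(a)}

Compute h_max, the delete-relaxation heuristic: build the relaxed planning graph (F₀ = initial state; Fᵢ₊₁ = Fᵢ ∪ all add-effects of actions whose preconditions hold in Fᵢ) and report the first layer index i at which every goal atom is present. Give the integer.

2

F0 = init (11 atoms)
F1 = F0 ∪ {at(a,b), at(a,d), linked(d)}  (14 atoms)
F2 = F1 ∪ {at(d,b)}  (15 atoms)
goal ⊆ F2  ⇒  h_max = 2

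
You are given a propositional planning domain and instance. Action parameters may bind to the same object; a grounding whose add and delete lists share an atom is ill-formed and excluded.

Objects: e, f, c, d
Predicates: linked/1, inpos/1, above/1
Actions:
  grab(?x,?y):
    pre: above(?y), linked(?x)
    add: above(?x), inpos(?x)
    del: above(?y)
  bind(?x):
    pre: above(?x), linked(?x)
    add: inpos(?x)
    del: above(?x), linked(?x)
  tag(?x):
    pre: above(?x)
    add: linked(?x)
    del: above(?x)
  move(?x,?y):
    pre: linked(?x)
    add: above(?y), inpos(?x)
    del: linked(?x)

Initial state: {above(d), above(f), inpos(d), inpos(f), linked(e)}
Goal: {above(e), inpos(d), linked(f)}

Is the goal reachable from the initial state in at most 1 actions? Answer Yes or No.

No

1. grab(e,d)  →  {above(e), above(f), inpos(d), inpos(e), inpos(f), linked(e)}
2. tag(f)  →  {above(e), inpos(d), inpos(e), inpos(f), linked(e), linked(f)}
optimal plan length = 2; 2 > 1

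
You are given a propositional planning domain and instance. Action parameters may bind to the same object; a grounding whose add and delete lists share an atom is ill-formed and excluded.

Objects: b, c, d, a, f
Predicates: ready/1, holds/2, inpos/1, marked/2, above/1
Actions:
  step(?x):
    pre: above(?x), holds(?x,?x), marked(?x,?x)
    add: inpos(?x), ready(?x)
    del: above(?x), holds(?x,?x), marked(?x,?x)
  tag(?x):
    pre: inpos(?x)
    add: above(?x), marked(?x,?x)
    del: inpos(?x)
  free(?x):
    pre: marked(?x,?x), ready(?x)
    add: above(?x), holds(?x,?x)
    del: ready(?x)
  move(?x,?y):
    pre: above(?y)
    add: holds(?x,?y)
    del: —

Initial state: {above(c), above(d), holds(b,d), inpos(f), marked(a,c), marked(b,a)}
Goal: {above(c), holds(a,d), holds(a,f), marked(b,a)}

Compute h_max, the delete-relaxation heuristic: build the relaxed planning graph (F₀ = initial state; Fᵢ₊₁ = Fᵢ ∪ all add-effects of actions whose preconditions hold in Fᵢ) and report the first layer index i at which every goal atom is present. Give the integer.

2

F0 = init (6 atoms)
F1 = F0 ∪ {above(f), holds(a,c), holds(a,d), holds(b,c), holds(c,c), holds(c,d), holds(d,c), holds(d,d), holds(f,c), holds(f,d), marked(f,f)}  (17 atoms)
F2 = F1 ∪ {holds(a,f), holds(b,f), holds(c,f), holds(d,f), holds(f,f)}  (22 atoms)
goal ⊆ F2  ⇒  h_max = 2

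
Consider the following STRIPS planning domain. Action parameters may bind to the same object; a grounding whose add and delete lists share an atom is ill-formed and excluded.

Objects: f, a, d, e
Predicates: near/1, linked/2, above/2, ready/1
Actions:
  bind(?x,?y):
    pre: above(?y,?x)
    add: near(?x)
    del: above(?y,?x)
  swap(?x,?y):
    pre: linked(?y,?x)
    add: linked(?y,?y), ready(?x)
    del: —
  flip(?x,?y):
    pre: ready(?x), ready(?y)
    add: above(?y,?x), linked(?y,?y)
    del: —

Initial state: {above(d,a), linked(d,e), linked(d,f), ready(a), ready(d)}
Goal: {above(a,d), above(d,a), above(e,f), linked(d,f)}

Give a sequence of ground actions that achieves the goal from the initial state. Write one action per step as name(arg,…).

1. swap(f,d)  →  {above(d,a), linked(d,d), linked(d,e), linked(d,f), ready(a), ready(d), ready(f)}
2. swap(e,d)  →  {above(d,a), linked(d,d), linked(d,e), linked(d,f), ready(a), ready(d), ready(e), ready(f)}
3. flip(f,e)  →  {above(d,a), above(e,f), linked(d,d), linked(d,e), linked(d,f), linked(e,e), ready(a), ready(d), ready(e), ready(f)}
4. flip(d,a)  →  {above(a,d), above(d,a), above(e,f), linked(a,a), linked(d,d), linked(d,e), linked(d,f), linked(e,e), ready(a), ready(d), ready(e), ready(f)}

swap(f,d); swap(e,d); flip(f,e); flip(d,a)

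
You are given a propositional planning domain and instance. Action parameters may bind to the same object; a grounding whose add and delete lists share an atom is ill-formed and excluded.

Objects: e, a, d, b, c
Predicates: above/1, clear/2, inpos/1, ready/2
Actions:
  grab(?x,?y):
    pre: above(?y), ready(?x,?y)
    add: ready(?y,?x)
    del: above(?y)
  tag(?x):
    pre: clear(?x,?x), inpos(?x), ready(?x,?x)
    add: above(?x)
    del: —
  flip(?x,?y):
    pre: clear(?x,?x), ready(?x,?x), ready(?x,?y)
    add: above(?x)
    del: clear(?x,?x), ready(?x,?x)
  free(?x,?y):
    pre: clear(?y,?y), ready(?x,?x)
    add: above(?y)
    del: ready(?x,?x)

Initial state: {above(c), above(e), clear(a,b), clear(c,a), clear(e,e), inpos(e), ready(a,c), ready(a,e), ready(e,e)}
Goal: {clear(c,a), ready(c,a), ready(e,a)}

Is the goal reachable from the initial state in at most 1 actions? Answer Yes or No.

1. grab(a,e)  →  {above(c), clear(a,b), clear(c,a), clear(e,e), inpos(e), ready(a,c), ready(a,e), ready(e,a), ready(e,e)}
2. grab(a,c)  →  {clear(a,b), clear(c,a), clear(e,e), inpos(e), ready(a,c), ready(a,e), ready(c,a), ready(e,a), ready(e,e)}
optimal plan length = 2; 2 > 1

No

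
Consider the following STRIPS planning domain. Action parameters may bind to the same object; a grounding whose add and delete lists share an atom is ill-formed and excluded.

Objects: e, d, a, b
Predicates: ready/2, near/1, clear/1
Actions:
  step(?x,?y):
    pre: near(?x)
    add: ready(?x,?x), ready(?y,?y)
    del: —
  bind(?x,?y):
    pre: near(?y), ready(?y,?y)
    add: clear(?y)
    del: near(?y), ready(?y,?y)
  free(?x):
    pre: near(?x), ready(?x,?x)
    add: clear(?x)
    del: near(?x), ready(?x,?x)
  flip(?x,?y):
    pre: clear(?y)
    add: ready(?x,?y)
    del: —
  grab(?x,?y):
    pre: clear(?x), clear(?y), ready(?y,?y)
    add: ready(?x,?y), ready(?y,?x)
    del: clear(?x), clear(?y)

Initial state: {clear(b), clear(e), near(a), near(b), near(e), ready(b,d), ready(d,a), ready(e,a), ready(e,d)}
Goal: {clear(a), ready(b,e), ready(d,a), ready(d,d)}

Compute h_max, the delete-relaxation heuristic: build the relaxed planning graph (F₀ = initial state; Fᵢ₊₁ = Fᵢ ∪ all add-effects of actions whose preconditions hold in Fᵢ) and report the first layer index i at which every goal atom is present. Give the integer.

F0 = init (9 atoms)
F1 = F0 ∪ {ready(a,a), ready(a,b), ready(a,e), ready(b,b), ready(b,e), ready(d,b), ready(d,d), ready(d,e), ready(e,b), ready(e,e)}  (19 atoms)
F2 = F1 ∪ {clear(a)}  (20 atoms)
goal ⊆ F2  ⇒  h_max = 2

2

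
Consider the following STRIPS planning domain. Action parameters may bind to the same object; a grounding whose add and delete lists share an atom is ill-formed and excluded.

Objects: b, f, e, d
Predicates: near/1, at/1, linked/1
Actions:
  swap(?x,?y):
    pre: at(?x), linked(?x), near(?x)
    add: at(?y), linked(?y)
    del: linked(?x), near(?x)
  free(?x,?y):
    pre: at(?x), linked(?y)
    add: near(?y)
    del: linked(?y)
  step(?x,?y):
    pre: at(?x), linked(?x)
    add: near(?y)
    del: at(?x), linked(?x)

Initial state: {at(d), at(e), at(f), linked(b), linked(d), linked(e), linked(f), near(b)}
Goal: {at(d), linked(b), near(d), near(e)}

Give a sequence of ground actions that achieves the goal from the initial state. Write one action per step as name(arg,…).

free(f,e); free(f,d)

1. free(f,e)  →  {at(d), at(e), at(f), linked(b), linked(d), linked(f), near(b), near(e)}
2. free(f,d)  →  {at(d), at(e), at(f), linked(b), linked(f), near(b), near(d), near(e)}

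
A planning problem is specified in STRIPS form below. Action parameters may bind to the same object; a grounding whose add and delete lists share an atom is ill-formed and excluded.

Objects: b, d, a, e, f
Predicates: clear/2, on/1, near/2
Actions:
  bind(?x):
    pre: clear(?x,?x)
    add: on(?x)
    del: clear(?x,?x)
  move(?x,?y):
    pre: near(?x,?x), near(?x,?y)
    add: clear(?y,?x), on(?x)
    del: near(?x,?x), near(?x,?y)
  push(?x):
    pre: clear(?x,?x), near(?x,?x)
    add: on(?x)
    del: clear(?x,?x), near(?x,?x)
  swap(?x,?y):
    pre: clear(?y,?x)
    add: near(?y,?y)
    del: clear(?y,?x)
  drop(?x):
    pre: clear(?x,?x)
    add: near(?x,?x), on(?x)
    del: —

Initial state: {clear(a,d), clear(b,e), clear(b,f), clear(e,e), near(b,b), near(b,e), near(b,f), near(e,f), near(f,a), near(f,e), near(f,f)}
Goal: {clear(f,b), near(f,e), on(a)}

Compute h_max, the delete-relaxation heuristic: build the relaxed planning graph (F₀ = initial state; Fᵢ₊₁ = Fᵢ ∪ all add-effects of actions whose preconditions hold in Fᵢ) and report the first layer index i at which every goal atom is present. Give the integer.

2

F0 = init (11 atoms)
F1 = F0 ∪ {clear(a,f), clear(b,b), clear(e,b), clear(e,f), clear(f,b), clear(f,f), near(a,a), near(e,e), on(b), on(e), on(f)}  (22 atoms)
F2 = F1 ∪ {clear(a,a), clear(f,e), on(a)}  (25 atoms)
goal ⊆ F2  ⇒  h_max = 2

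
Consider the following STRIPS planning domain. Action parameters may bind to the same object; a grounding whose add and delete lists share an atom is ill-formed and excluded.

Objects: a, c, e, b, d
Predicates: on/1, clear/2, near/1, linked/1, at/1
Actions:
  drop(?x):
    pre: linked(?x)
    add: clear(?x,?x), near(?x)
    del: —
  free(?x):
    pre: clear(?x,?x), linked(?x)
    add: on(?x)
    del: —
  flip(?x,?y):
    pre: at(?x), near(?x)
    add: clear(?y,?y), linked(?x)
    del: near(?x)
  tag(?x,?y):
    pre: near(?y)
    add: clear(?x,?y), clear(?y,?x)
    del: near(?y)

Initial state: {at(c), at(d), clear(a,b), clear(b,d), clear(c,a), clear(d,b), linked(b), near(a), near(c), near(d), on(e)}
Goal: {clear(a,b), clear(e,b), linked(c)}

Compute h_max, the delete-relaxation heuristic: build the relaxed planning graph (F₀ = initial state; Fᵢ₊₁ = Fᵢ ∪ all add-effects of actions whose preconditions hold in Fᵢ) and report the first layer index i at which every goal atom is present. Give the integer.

2

F0 = init (11 atoms)
F1 = F0 ∪ {clear(a,a), clear(a,c), clear(a,d), clear(a,e), clear(b,a), clear(b,b), clear(b,c), clear(c,b), clear(c,c), clear(c,d), clear(c,e), clear(d,a), clear(d,c), clear(d,d), clear(d,e), clear(e,a), clear(e,c), clear(e,d), clear(e,e), linked(c), linked(d), near(b)}  (33 atoms)
F2 = F1 ∪ {clear(b,e), clear(e,b), on(b), on(c), on(d)}  (38 atoms)
goal ⊆ F2  ⇒  h_max = 2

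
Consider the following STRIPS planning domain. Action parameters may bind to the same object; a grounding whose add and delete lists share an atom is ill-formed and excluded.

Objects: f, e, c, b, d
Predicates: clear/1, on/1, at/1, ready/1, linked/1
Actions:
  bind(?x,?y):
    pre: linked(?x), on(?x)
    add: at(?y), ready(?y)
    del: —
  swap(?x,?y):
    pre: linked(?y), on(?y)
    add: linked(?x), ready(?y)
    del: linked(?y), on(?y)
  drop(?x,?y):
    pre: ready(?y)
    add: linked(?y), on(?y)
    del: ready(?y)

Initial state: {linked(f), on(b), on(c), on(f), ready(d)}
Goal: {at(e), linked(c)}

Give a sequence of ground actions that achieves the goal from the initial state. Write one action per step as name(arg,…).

1. bind(f,e)  →  {at(e), linked(f), on(b), on(c), on(f), ready(d), ready(e)}
2. swap(c,f)  →  {at(e), linked(c), on(b), on(c), ready(d), ready(e), ready(f)}

bind(f,e); swap(c,f)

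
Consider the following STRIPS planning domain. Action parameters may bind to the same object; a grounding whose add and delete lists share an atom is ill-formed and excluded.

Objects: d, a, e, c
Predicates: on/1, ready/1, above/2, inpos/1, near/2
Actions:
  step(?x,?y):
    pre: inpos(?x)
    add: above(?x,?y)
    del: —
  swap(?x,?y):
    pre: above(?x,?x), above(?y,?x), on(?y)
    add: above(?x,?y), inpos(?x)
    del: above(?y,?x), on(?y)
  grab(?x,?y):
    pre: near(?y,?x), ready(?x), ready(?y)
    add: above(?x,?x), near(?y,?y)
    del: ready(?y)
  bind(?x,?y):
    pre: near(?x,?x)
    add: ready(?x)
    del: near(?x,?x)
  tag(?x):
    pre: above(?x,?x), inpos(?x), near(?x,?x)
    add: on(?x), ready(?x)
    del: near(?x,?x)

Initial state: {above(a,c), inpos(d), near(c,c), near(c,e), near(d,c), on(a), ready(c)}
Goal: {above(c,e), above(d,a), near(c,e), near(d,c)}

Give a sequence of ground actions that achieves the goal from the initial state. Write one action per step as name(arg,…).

step(d,a); grab(c,c); swap(c,a); step(c,e)

1. step(d,a)  →  {above(a,c), above(d,a), inpos(d), near(c,c), near(c,e), near(d,c), on(a), ready(c)}
2. grab(c,c)  →  {above(a,c), above(c,c), above(d,a), inpos(d), near(c,c), near(c,e), near(d,c), on(a)}
3. swap(c,a)  →  {above(c,a), above(c,c), above(d,a), inpos(c), inpos(d), near(c,c), near(c,e), near(d,c)}
4. step(c,e)  →  {above(c,a), above(c,c), above(c,e), above(d,a), inpos(c), inpos(d), near(c,c), near(c,e), near(d,c)}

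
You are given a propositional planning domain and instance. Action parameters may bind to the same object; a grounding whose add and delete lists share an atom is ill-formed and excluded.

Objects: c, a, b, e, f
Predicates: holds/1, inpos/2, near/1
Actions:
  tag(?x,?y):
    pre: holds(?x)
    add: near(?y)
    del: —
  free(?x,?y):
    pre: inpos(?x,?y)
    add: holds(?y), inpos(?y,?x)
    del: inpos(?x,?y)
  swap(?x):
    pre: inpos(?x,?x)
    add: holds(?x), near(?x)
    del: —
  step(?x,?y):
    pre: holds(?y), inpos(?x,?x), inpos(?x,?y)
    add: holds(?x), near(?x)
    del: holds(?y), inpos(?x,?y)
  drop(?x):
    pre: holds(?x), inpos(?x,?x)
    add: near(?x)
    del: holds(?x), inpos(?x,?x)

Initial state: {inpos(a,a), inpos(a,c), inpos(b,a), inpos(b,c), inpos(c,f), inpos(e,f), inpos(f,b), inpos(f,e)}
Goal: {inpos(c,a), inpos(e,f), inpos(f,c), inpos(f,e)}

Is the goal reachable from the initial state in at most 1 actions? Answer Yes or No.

1. free(c,f)  →  {holds(f), inpos(a,a), inpos(a,c), inpos(b,a), inpos(b,c), inpos(e,f), inpos(f,b), inpos(f,c), inpos(f,e)}
2. free(a,c)  →  {holds(c), holds(f), inpos(a,a), inpos(b,a), inpos(b,c), inpos(c,a), inpos(e,f), inpos(f,b), inpos(f,c), inpos(f,e)}
optimal plan length = 2; 2 > 1

No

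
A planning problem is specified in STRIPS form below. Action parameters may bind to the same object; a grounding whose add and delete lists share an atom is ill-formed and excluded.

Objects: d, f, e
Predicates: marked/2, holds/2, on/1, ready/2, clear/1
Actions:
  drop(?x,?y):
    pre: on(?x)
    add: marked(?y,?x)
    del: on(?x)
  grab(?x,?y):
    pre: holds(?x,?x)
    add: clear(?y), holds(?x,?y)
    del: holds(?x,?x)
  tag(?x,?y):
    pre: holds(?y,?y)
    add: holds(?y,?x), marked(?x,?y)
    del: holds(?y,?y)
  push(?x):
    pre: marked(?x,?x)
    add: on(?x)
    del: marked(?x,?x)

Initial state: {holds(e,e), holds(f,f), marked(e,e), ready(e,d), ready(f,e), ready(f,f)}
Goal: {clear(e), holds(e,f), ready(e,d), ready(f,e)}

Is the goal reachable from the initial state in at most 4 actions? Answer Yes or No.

Yes

1. grab(f,e)  →  {clear(e), holds(e,e), holds(f,e), marked(e,e), ready(e,d), ready(f,e), ready(f,f)}
2. grab(e,f)  →  {clear(e), clear(f), holds(e,f), holds(f,e), marked(e,e), ready(e,d), ready(f,e), ready(f,f)}
optimal plan length = 2; 2 ≤ 4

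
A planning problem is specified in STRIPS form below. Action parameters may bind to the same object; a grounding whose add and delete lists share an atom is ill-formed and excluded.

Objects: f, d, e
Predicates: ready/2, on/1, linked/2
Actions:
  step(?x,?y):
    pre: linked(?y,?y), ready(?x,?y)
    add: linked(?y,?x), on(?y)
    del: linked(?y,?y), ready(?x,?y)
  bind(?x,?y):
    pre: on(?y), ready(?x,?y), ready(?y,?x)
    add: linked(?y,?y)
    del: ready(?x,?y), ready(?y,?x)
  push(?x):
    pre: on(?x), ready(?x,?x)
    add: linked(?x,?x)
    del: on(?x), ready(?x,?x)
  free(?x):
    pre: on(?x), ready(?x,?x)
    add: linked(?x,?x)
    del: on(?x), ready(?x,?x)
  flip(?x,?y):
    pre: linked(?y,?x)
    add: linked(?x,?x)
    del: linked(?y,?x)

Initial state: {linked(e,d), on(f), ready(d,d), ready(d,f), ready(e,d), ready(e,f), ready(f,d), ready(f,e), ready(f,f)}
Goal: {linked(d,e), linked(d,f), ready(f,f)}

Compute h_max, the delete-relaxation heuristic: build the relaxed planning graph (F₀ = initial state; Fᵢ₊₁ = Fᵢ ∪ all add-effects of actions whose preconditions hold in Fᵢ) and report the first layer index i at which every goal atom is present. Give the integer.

F0 = init (9 atoms)
F1 = F0 ∪ {linked(d,d), linked(f,f)}  (11 atoms)
F2 = F1 ∪ {linked(d,e), linked(d,f), linked(f,d), linked(f,e), on(d)}  (16 atoms)
goal ⊆ F2  ⇒  h_max = 2

2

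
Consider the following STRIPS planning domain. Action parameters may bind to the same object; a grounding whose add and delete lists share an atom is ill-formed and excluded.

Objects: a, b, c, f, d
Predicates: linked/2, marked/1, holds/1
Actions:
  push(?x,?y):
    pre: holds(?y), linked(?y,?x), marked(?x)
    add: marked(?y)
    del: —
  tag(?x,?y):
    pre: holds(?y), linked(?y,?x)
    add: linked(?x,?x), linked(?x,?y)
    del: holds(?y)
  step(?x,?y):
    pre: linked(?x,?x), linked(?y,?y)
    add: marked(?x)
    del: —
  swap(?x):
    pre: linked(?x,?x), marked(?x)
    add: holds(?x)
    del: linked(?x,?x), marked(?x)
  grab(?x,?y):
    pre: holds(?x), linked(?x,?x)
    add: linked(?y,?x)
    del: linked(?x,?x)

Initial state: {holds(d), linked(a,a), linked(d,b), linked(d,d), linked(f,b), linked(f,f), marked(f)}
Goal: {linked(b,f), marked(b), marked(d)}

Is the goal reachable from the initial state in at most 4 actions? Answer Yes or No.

1. step(d,a)  →  {holds(d), linked(a,a), linked(d,b), linked(d,d), linked(f,b), linked(f,f), marked(d), marked(f)}
2. swap(f)  →  {holds(d), holds(f), linked(a,a), linked(d,b), linked(d,d), linked(f,b), marked(d)}
3. tag(b,f)  →  {holds(d), linked(a,a), linked(b,b), linked(b,f), linked(d,b), linked(d,d), linked(f,b), marked(d)}
4. step(b,a)  →  {holds(d), linked(a,a), linked(b,b), linked(b,f), linked(d,b), linked(d,d), linked(f,b), marked(b), marked(d)}
optimal plan length = 4; 4 ≤ 4

Yes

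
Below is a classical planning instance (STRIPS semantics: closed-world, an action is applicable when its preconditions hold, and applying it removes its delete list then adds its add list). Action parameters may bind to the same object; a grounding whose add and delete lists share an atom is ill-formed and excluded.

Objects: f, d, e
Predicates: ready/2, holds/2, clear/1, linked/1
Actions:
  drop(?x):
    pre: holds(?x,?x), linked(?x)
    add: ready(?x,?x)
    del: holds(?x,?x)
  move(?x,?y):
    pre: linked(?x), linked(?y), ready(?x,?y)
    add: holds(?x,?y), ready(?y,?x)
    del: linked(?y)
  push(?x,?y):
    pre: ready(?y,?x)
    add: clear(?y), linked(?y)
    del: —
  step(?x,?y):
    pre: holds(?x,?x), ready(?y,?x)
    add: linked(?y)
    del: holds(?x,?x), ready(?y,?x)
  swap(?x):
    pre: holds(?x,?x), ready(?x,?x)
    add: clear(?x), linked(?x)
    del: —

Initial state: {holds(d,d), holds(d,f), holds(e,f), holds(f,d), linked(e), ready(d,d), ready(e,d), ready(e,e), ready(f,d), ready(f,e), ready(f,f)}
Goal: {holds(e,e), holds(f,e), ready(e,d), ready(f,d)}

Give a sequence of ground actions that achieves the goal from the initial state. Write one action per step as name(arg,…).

1. move(e,e)  →  {holds(d,d), holds(d,f), holds(e,e), holds(e,f), holds(f,d), ready(d,d), ready(e,d), ready(e,e), ready(f,d), ready(f,e), ready(f,f)}
2. push(f,f)  →  {clear(f), holds(d,d), holds(d,f), holds(e,e), holds(e,f), holds(f,d), linked(f), ready(d,d), ready(e,d), ready(e,e), ready(f,d), ready(f,e), ready(f,f)}
3. push(d,e)  →  {clear(e), clear(f), holds(d,d), holds(d,f), holds(e,e), holds(e,f), holds(f,d), linked(e), linked(f), ready(d,d), ready(e,d), ready(e,e), ready(f,d), ready(f,e), ready(f,f)}
4. move(f,e)  →  {clear(e), clear(f), holds(d,d), holds(d,f), holds(e,e), holds(e,f), holds(f,d), holds(f,e), linked(f), ready(d,d), ready(e,d), ready(e,e), ready(e,f), ready(f,d), ready(f,e), ready(f,f)}

move(e,e); push(f,f); push(d,e); move(f,e)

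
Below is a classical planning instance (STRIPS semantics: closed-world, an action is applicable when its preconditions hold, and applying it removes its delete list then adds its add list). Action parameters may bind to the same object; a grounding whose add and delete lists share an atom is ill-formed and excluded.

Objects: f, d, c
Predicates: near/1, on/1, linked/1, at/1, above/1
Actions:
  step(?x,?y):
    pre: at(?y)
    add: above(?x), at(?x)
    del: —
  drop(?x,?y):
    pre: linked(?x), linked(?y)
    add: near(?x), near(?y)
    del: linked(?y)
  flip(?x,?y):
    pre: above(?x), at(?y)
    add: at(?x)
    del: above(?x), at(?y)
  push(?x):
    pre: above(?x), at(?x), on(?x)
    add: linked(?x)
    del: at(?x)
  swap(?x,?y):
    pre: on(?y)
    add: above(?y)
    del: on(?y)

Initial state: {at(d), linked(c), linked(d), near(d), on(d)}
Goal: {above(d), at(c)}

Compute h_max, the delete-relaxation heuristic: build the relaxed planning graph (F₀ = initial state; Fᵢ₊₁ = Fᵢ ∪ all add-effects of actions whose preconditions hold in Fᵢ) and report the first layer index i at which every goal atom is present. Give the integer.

F0 = init (5 atoms)
F1 = F0 ∪ {above(c), above(d), above(f), at(c), at(f), near(c)}  (11 atoms)
goal ⊆ F1  ⇒  h_max = 1

1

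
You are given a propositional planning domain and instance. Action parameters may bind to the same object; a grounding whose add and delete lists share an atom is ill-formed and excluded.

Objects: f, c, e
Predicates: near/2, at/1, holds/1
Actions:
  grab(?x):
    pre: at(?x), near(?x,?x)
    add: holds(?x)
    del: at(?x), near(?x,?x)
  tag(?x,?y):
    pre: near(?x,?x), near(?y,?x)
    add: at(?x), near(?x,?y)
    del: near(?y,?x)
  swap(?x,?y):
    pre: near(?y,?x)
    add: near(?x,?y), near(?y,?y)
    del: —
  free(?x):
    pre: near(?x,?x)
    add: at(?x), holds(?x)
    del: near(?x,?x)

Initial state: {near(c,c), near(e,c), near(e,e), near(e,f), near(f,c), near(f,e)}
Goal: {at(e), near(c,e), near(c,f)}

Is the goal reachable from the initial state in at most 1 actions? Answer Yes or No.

1. tag(c,f)  →  {at(c), near(c,c), near(c,f), near(e,c), near(e,e), near(e,f), near(f,e)}
2. tag(c,e)  →  {at(c), near(c,c), near(c,e), near(c,f), near(e,e), near(e,f), near(f,e)}
3. tag(e,f)  →  {at(c), at(e), near(c,c), near(c,e), near(c,f), near(e,e), near(e,f)}
optimal plan length = 3; 3 > 1

No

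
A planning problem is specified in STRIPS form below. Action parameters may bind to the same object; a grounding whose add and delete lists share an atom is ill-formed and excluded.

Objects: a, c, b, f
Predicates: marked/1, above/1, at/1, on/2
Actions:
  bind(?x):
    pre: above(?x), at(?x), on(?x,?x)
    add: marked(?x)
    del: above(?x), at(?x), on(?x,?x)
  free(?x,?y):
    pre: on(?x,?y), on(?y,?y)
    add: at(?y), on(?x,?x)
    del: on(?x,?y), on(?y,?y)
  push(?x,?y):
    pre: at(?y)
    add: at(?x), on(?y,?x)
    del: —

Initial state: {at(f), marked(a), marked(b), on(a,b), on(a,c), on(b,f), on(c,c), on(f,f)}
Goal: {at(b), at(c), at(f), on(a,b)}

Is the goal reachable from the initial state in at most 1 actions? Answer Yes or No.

1. free(a,c)  →  {at(c), at(f), marked(a), marked(b), on(a,a), on(a,b), on(b,f), on(f,f)}
2. push(b,c)  →  {at(b), at(c), at(f), marked(a), marked(b), on(a,a), on(a,b), on(b,f), on(c,b), on(f,f)}
optimal plan length = 2; 2 > 1

No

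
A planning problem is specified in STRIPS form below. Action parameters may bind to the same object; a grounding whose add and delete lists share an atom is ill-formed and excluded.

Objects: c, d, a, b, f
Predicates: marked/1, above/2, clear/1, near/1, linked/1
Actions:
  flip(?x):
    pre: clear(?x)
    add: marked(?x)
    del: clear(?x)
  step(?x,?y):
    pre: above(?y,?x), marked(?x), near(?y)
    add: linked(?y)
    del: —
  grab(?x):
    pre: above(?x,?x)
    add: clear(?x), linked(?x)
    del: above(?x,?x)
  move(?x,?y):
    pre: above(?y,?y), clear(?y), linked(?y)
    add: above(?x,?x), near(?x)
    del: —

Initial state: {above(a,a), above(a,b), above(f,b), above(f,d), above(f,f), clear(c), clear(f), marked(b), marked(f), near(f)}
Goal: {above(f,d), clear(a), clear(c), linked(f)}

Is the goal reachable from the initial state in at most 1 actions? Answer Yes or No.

No

1. step(b,f)  →  {above(a,a), above(a,b), above(f,b), above(f,d), above(f,f), clear(c), clear(f), linked(f), marked(b), marked(f), near(f)}
2. grab(a)  →  {above(a,b), above(f,b), above(f,d), above(f,f), clear(a), clear(c), clear(f), linked(a), linked(f), marked(b), marked(f), near(f)}
optimal plan length = 2; 2 > 1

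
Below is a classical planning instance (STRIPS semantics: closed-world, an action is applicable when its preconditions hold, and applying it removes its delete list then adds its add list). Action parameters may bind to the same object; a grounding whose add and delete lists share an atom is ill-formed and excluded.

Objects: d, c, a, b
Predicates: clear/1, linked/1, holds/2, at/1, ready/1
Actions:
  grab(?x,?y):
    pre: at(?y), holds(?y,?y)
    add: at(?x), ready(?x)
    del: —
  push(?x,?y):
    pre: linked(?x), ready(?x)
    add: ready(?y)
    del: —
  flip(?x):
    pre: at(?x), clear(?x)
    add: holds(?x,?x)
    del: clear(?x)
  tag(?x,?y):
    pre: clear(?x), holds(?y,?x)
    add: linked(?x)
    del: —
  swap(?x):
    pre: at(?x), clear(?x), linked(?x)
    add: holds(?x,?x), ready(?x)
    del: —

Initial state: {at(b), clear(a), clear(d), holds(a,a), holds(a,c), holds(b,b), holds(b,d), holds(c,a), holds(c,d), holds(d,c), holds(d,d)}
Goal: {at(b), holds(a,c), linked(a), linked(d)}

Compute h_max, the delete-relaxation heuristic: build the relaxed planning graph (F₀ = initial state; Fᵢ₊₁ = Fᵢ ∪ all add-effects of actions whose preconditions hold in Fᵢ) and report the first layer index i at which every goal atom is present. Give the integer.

1

F0 = init (11 atoms)
F1 = F0 ∪ {at(a), at(c), at(d), linked(a), linked(d), ready(a), ready(b), ready(c), ready(d)}  (20 atoms)
goal ⊆ F1  ⇒  h_max = 1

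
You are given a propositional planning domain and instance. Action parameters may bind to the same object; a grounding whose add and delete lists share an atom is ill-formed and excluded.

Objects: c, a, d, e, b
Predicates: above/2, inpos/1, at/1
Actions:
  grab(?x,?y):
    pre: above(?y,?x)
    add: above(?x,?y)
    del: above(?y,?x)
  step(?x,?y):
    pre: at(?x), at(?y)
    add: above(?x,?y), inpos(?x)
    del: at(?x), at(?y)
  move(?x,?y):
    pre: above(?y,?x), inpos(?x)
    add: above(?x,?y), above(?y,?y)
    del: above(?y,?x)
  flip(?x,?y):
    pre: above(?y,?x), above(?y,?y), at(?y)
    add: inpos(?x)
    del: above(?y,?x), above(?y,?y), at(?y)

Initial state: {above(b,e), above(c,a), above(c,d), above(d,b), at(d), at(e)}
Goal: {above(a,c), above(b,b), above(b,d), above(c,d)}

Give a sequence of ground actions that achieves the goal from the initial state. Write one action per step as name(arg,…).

grab(a,c); grab(b,d); step(e,d); move(e,b)

1. grab(a,c)  →  {above(a,c), above(b,e), above(c,d), above(d,b), at(d), at(e)}
2. grab(b,d)  →  {above(a,c), above(b,d), above(b,e), above(c,d), at(d), at(e)}
3. step(e,d)  →  {above(a,c), above(b,d), above(b,e), above(c,d), above(e,d), inpos(e)}
4. move(e,b)  →  {above(a,c), above(b,b), above(b,d), above(c,d), above(e,b), above(e,d), inpos(e)}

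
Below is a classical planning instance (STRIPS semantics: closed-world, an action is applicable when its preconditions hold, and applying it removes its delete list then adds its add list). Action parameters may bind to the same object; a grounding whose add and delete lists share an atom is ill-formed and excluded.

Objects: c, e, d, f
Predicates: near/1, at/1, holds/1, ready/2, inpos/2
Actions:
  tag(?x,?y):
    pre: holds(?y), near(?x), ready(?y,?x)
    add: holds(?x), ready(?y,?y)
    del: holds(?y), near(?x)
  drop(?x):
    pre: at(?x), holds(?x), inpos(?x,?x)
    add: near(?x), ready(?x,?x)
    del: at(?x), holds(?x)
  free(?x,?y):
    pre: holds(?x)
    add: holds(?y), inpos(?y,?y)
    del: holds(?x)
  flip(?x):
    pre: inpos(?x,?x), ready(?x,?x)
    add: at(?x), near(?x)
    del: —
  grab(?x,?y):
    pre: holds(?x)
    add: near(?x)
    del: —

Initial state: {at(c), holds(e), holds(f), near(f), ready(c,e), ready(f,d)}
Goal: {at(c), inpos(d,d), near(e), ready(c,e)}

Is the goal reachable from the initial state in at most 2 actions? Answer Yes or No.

Yes

1. free(f,d)  →  {at(c), holds(d), holds(e), inpos(d,d), near(f), ready(c,e), ready(f,d)}
2. grab(e,c)  →  {at(c), holds(d), holds(e), inpos(d,d), near(e), near(f), ready(c,e), ready(f,d)}
optimal plan length = 2; 2 ≤ 2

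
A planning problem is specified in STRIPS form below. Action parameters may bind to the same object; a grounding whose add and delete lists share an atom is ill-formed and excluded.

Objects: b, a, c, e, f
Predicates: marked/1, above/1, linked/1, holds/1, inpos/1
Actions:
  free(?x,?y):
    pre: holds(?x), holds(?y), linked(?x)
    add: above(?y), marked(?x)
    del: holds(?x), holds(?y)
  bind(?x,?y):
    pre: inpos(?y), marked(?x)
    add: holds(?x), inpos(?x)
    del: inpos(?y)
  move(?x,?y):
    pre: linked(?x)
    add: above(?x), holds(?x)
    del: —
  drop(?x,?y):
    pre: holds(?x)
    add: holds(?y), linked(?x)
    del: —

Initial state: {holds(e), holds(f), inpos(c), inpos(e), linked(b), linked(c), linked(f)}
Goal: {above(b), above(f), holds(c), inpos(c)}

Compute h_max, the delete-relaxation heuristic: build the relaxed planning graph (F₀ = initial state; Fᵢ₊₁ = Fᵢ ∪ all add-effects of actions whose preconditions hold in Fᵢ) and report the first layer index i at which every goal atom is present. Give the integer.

1

F0 = init (7 atoms)
F1 = F0 ∪ {above(b), above(c), above(e), above(f), holds(a), holds(b), holds(c), linked(e), marked(f)}  (16 atoms)
goal ⊆ F1  ⇒  h_max = 1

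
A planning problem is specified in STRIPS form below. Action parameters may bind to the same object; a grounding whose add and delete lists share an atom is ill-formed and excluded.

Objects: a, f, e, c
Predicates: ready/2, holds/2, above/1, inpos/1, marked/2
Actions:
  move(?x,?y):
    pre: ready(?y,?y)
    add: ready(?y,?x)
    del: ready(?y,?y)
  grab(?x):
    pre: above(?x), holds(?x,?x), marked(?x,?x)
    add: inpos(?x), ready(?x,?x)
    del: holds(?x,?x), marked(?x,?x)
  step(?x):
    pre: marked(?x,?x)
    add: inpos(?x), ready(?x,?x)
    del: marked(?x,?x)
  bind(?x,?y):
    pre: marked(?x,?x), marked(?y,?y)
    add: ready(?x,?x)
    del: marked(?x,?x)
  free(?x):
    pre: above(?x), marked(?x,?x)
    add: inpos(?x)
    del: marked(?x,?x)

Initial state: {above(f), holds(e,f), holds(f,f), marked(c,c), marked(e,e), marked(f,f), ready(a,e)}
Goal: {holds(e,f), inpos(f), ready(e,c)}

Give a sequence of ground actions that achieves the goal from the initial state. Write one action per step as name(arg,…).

1. grab(f)  →  {above(f), holds(e,f), inpos(f), marked(c,c), marked(e,e), ready(a,e), ready(f,f)}
2. step(e)  →  {above(f), holds(e,f), inpos(e), inpos(f), marked(c,c), ready(a,e), ready(e,e), ready(f,f)}
3. move(c,e)  →  {above(f), holds(e,f), inpos(e), inpos(f), marked(c,c), ready(a,e), ready(e,c), ready(f,f)}

grab(f); step(e); move(c,e)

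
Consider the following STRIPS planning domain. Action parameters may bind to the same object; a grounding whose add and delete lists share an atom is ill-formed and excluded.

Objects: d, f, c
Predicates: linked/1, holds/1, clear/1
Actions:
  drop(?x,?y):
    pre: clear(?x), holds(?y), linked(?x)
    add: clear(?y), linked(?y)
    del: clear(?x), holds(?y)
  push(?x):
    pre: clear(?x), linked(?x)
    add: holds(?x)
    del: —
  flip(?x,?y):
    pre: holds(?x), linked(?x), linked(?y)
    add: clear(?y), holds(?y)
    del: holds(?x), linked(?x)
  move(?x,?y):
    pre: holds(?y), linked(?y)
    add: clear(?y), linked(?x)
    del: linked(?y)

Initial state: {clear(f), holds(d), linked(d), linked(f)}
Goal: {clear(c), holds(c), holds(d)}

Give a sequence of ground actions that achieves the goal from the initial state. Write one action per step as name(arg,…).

1. push(f)  →  {clear(f), holds(d), holds(f), linked(d), linked(f)}
2. move(c,d)  →  {clear(d), clear(f), holds(d), holds(f), linked(c), linked(f)}
3. flip(f,c)  →  {clear(c), clear(d), clear(f), holds(c), holds(d), linked(c)}

push(f); move(c,d); flip(f,c)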